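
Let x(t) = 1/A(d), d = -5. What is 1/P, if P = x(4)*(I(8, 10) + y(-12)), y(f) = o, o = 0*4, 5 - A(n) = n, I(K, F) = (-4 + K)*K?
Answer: 5/16 ≈ 0.31250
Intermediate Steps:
I(K, F) = K*(-4 + K)
A(n) = 5 - n
o = 0
x(t) = 1/10 (x(t) = 1/(5 - 1*(-5)) = 1/(5 + 5) = 1/10)
y(f) = 0
P = 16/5 (P = (8*(-4 + 8) + 0)/10 = (8*4 + 0)/10 = (32 + 0)/10 = (1/10)*32 = 16/5 ≈ 3.2000)
1/P = 1/(16/5) = 5/16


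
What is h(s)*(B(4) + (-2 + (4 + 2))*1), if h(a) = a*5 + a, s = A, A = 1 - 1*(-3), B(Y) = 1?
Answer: 120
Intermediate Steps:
A = 4 (A = 1 + 3 = 4)
s = 4
h(a) = 6*a (h(a) = 5*a + a = 6*a)
h(s)*(B(4) + (-2 + (4 + 2))*1) = (6*4)*(1 + (-2 + (4 + 2))*1) = 24*(1 + (-2 + 6)*1) = 24*(1 + 4*1) = 24*(1 + 4) = 24*5 = 120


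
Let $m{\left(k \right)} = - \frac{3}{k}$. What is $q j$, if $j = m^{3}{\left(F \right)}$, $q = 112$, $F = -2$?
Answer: $378$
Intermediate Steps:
$j = \frac{27}{8}$ ($j = \left(- \frac{3}{-2}\right)^{3} = \left(\left(-3\right) \left(- \frac{1}{2}\right)\right)^{3} = \left(\frac{3}{2}\right)^{3} = \frac{27}{8} \approx 3.375$)
$q j = 112 \cdot \frac{27}{8} = 378$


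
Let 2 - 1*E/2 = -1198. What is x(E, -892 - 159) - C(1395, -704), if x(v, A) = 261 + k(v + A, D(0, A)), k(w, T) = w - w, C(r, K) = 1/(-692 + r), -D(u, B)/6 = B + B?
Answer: 183482/703 ≈ 261.00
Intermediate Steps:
D(u, B) = -12*B (D(u, B) = -6*(B + B) = -12*B)
E = 2400 (E = 4 - 2*(-1198) = 4 + 2396 = 2400)
k(w, T) = 0
x(v, A) = 261 (x(v, A) = 261 + 0 = 261)
x(E, -892 - 159) - C(1395, -704) = 261 - 1/(-692 + 1395) = 261 - 1/703 = 183482/703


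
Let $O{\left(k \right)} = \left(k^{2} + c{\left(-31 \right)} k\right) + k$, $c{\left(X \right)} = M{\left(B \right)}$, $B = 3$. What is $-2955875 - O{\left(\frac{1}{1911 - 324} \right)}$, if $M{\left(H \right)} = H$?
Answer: $- \frac{7444575149224}{2518569} \approx -2.9559 \cdot 10^{6}$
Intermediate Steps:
$c{\left(X \right)} = 3$
$O{\left(k \right)} = k^{2} + 4 k$ ($O{\left(k \right)} = \left(k^{2} + 3 k\right) + k = k^{2} + 4 k$)
$-2955875 - O{\left(\frac{1}{1911 - 324} \right)} = -2955875 - \frac{4 + \frac{1}{1911 - 324}}{1911 - 324} = -2955875 - \frac{4 + \frac{1}{1587}}{1587} = -2955875 - \frac{1}{1587} \cdot \frac{6349}{1587} = -2955875 - \frac{6349}{2518569} = - \frac{7444575149224}{2518569}$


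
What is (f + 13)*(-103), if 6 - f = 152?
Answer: 13699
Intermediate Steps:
f = -146 (f = 6 - 1*152 = 6 - 152 = -146)
(f + 13)*(-103) = (-146 + 13)*(-103) = -133*(-103) = 13699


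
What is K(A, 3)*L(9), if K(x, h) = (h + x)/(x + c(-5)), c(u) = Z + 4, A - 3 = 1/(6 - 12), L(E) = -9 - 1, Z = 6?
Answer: -50/11 ≈ -4.5455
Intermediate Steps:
L(E) = -10
A = 17/6 (A = 3 + 1/(6 - 12) = 3 + 1/(-6) = 3 - ⅙ = 17/6 ≈ 2.8333)
c(u) = 10 (c(u) = 6 + 4 = 10)
K(x, h) = (h + x)/(10 + x) (K(x, h) = (h + x)/(x + 10) = (h + x)/(10 + x))
K(A, 3)*L(9) = ((3 + 17/6)/(10 + 17/6))*(-10) = ((35/6)/(77/6))*(-10) = ((6/77)*(35/6))*(-10) = (5/11)*(-10) = -50/11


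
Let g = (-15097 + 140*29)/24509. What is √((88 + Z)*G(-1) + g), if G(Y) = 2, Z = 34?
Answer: √146298117931/24509 ≈ 15.606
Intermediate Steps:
g = -11037/24509 (g = (-15097 + 4060)*(1/24509) = -11037*1/24509 = -11037/24509 ≈ -0.45032)
√((88 + Z)*G(-1) + g) = √((88 + 34)*2 - 11037/24509) = √(122*2 - 11037/24509) = √(244 - 11037/24509) = √(5969159/24509) = √146298117931/24509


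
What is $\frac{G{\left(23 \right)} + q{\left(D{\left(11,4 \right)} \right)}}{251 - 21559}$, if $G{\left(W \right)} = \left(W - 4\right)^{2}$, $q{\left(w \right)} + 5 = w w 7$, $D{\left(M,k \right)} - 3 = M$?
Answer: $- \frac{432}{5327} \approx -0.081096$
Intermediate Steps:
$D{\left(M,k \right)} = 3 + M$
$q{\left(w \right)} = -5 + 7 w^{2}$ ($q{\left(w \right)} = -5 + w w 7 = -5 + w^{2} \cdot 7 = -5 + 7 w^{2}$)
$G{\left(W \right)} = \left(-4 + W\right)^{2}$
$\frac{G{\left(23 \right)} + q{\left(D{\left(11,4 \right)} \right)}}{251 - 21559} = \frac{\left(-4 + 23\right)^{2} - \left(5 - 7 \left(3 + 11\right)^{2}\right)}{251 - 21559} = \frac{19^{2} - \left(5 - 7 \cdot 14^{2}\right)}{-21308} = \left(361 + \left(-5 + 7 \cdot 196\right)\right) \left(- \frac{1}{21308}\right) = \left(361 + \left(-5 + 1372\right)\right) \left(- \frac{1}{21308}\right) = \left(361 + 1367\right) \left(- \frac{1}{21308}\right) = 1728 \left(- \frac{1}{21308}\right) = - \frac{432}{5327}$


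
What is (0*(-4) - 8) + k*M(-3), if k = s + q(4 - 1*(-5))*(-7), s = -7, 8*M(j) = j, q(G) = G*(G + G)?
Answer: 3359/8 ≈ 419.88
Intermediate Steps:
q(G) = 2*G² (q(G) = G*(2*G) = 2*G²)
M(j) = j/8
k = -1141 (k = -7 + (2*(4 - 1*(-5))²)*(-7) = -7 + (2*(4 + 5)²)*(-7) = -7 + (2*9²)*(-7) = -7 + (2*81)*(-7) = -7 + 162*(-7) = -7 - 1134 = -1141)
(0*(-4) - 8) + k*M(-3) = (0*(-4) - 8) - 1141*(-3)/8 = (0 - 8) - 1141*(-3/8) = -8 + 3423/8 = 3359/8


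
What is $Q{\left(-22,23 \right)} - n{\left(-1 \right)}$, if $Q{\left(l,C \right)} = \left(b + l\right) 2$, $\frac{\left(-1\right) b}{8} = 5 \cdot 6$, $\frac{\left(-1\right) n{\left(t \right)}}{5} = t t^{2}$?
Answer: $-529$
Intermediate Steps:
$n{\left(t \right)} = - 5 t^{3}$ ($n{\left(t \right)} = - 5 t t^{2} = - 5 t^{3}$)
$b = -240$ ($b = - 8 \cdot 5 \cdot 6 = \left(-8\right) 30 = -240$)
$Q{\left(l,C \right)} = -480 + 2 l$ ($Q{\left(l,C \right)} = \left(-240 + l\right) 2 = -480 + 2 l$)
$Q{\left(-22,23 \right)} - n{\left(-1 \right)} = \left(-480 + 2 \left(-22\right)\right) - - 5 \left(-1\right)^{3} = \left(-480 - 44\right) - \left(-5\right) \left(-1\right) = -524 - 5 = -529$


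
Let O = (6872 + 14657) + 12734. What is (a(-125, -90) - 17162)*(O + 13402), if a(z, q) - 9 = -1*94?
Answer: -822078255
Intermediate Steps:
O = 34263 (O = 21529 + 12734 = 34263)
a(z, q) = -85 (a(z, q) = 9 - 1*94 = 9 - 94 = -85)
(a(-125, -90) - 17162)*(O + 13402) = (-85 - 17162)*(34263 + 13402) = -17247*47665 = -822078255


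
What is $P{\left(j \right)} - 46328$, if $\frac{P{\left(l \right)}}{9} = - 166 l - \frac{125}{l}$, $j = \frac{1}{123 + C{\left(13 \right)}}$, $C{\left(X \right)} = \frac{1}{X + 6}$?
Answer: $- \frac{4104023125}{22211} \approx -1.8477 \cdot 10^{5}$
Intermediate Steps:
$C{\left(X \right)} = \frac{1}{6 + X}$
$j = \frac{19}{2338}$ ($j = \frac{1}{123 + \frac{1}{6 + 13}} = \frac{1}{123 + \frac{1}{19}} = \frac{1}{\frac{2338}{19}} = \frac{19}{2338} \approx 0.0081266$)
$P{\left(l \right)} = - 1494 l - \frac{1125}{l}$ ($P{\left(l \right)} = 9 \left(- 166 l - \frac{125}{l}\right) = - 1494 l - \frac{1125}{l}$)
$P{\left(j \right)} - 46328 = \left(\left(-1494\right) \frac{19}{2338} - \frac{1125}{\frac{19}{2338}}\right) - 46328 = \left(- \frac{14193}{1169} - \frac{2630250}{19}\right) - 46328 = - \frac{3075031917}{22211} - 46328 = - \frac{4104023125}{22211}$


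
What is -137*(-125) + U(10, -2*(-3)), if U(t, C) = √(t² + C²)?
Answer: 17125 + 2*√34 ≈ 17137.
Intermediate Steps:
U(t, C) = √(C² + t²)
-137*(-125) + U(10, -2*(-3)) = -137*(-125) + √((-2*(-3))² + 10²) = 17125 + √(6² + 100) = 17125 + √(36 + 100) = 17125 + √136 = 17125 + 2*√34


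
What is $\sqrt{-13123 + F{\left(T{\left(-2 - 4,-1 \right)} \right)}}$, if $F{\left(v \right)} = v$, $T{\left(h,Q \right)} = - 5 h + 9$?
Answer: $2 i \sqrt{3271} \approx 114.39 i$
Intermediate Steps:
$T{\left(h,Q \right)} = 9 - 5 h$
$\sqrt{-13123 + F{\left(T{\left(-2 - 4,-1 \right)} \right)}} = \sqrt{-13123 - \left(-9 + 5 \left(-2 - 4\right)\right)} = \sqrt{-13123 + \left(9 - -30\right)} = \sqrt{-13123 + \left(9 + 30\right)} = \sqrt{-13123 + 39} = \sqrt{-13084} = 2 i \sqrt{3271}$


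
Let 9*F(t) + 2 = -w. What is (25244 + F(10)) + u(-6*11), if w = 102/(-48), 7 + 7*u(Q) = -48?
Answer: 12719023/504 ≈ 25236.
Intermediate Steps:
u(Q) = -55/7 (u(Q) = -1 + (⅐)*(-48) = -1 - 48/7 = -55/7)
w = -17/8 (w = 102*(-1/48) = -17/8 ≈ -2.1250)
F(t) = 1/72 (F(t) = -2/9 + (-1*(-17/8))/9 = -2/9 + (⅑)*(17/8) = -2/9 + 17/72 = 1/72)
(25244 + F(10)) + u(-6*11) = (25244 + 1/72) - 55/7 = 1817569/72 - 55/7 = 12719023/504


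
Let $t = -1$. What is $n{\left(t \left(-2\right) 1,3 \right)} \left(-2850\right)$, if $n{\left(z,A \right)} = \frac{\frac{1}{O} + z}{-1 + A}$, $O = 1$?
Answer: $-4275$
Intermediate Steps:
$n{\left(z,A \right)} = \frac{1 + z}{-1 + A}$ ($n{\left(z,A \right)} = \frac{1^{-1} + z}{-1 + A} = \frac{1 + z}{-1 + A}$)
$n{\left(t \left(-2\right) 1,3 \right)} \left(-2850\right) = \frac{1 + \left(-1\right) \left(-2\right) 1}{-1 + 3} \left(-2850\right) = \frac{1 + 2 \cdot 1}{2} \left(-2850\right) = \frac{1 + 2}{2} \left(-2850\right) = \frac{1}{2} \cdot 3 \left(-2850\right) = \frac{3}{2} \left(-2850\right) = -4275$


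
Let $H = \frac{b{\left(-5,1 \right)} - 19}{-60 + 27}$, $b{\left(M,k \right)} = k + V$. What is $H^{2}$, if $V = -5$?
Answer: $\frac{529}{1089} \approx 0.48577$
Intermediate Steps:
$b{\left(M,k \right)} = -5 + k$ ($b{\left(M,k \right)} = k - 5 = -5 + k$)
$H = \frac{23}{33}$ ($H = \frac{\left(-5 + 1\right) - 19}{-60 + 27} = \frac{-4 - 19}{-33} = \left(-23\right) \left(- \frac{1}{33}\right) = \frac{23}{33} \approx 0.69697$)
$H^{2} = \left(\frac{23}{33}\right)^{2} = \frac{529}{1089}$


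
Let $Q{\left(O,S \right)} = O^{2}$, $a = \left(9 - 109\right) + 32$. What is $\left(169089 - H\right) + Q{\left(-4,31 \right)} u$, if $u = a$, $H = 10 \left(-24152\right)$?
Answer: $409521$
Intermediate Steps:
$a = -68$ ($a = -100 + 32 = -68$)
$H = -241520$
$u = -68$
$\left(169089 - H\right) + Q{\left(-4,31 \right)} u = \left(169089 - -241520\right) + \left(-4\right)^{2} \left(-68\right) = \left(169089 + 241520\right) + 16 \left(-68\right) = 410609 - 1088 = 409521$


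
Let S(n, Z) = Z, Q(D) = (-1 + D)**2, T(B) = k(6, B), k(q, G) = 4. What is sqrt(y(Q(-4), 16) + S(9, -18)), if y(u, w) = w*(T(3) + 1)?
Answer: sqrt(62) ≈ 7.8740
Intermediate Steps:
T(B) = 4
y(u, w) = 5*w (y(u, w) = w*(4 + 1) = w*5 = 5*w)
sqrt(y(Q(-4), 16) + S(9, -18)) = sqrt(5*16 - 18) = sqrt(80 - 18) = sqrt(62)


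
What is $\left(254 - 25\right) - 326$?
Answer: $-97$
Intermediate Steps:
$\left(254 - 25\right) - 326 = 229 - 326 = -97$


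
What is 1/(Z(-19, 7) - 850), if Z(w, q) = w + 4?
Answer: -1/865 ≈ -0.0011561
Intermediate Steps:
Z(w, q) = 4 + w
1/(Z(-19, 7) - 850) = 1/((4 - 19) - 850) = 1/(-15 - 850) = 1/(-865) = -1/865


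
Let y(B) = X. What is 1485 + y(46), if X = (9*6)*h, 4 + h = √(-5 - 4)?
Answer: 1269 + 162*I ≈ 1269.0 + 162.0*I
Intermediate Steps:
h = -4 + 3*I (h = -4 + √(-5 - 4) = -4 + √(-9) = -4 + 3*I ≈ -4.0 + 3.0*I)
X = -216 + 162*I (X = (9*6)*(-4 + 3*I) = 54*(-4 + 3*I) = -216 + 162*I ≈ -216.0 + 162.0*I)
y(B) = -216 + 162*I
1485 + y(46) = 1485 + (-216 + 162*I) = 1269 + 162*I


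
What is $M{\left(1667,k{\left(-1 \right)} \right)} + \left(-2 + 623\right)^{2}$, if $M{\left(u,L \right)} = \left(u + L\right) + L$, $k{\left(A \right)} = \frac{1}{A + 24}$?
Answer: $\frac{8908086}{23} \approx 3.8731 \cdot 10^{5}$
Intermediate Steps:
$k{\left(A \right)} = \frac{1}{24 + A}$
$M{\left(u,L \right)} = u + 2 L$ ($M{\left(u,L \right)} = \left(L + u\right) + L = u + 2 L$)
$M{\left(1667,k{\left(-1 \right)} \right)} + \left(-2 + 623\right)^{2} = \left(1667 + \frac{2}{24 - 1}\right) + \left(-2 + 623\right)^{2} = \left(1667 + \frac{2}{23}\right) + 621^{2} = \left(1667 + 2 \cdot \frac{1}{23}\right) + 385641 = \left(1667 + \frac{2}{23}\right) + 385641 = \frac{38343}{23} + 385641 = \frac{8908086}{23}$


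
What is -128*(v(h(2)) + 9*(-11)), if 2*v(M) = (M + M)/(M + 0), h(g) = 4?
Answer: 12544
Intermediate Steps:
v(M) = 1 (v(M) = ((M + M)/(M + 0))/2 = ((2*M)/M)/2 = (½)*2 = 1)
-128*(v(h(2)) + 9*(-11)) = -128*(1 + 9*(-11)) = -128*(1 - 99) = -128*(-98) = 12544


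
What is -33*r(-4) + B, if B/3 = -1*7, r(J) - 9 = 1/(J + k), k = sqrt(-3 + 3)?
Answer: -1239/4 ≈ -309.75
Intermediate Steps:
k = 0 (k = sqrt(0) = 0)
r(J) = 9 + 1/J (r(J) = 9 + 1/(J + 0) = 9 + 1/J)
B = -21 (B = 3*(-1*7) = 3*(-7) = -21)
-33*r(-4) + B = -33*(9 + 1/(-4)) - 21 = -33*(9 - 1/4) - 21 = -33*35/4 - 21 = -1155/4 - 21 = -1239/4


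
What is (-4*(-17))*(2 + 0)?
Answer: 136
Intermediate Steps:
(-4*(-17))*(2 + 0) = 68*2 = 136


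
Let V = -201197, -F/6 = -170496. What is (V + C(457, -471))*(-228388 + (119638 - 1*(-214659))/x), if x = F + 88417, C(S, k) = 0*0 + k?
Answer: 51189083959031916/1111393 ≈ 4.6059e+10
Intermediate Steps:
F = 1022976 (F = -6*(-170496) = 1022976)
C(S, k) = k (C(S, k) = 0 + k = k)
x = 1111393 (x = 1022976 + 88417 = 1111393)
(V + C(457, -471))*(-228388 + (119638 - 1*(-214659))/x) = (-201197 - 471)*(-228388 + (119638 - 1*(-214659))/1111393) = -201668*(-228388 + (119638 + 214659)*(1/1111393)) = -201668*(-228388 + 334297*(1/1111393)) = -201668*(-228388 + 334297/1111393) = -201668*(-253828490187/1111393) = 51189083959031916/1111393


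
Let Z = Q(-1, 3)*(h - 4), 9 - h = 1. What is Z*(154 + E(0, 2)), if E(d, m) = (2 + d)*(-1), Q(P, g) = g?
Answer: 1824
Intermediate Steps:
h = 8 (h = 9 - 1*1 = 9 - 1 = 8)
E(d, m) = -2 - d
Z = 12 (Z = 3*(8 - 4) = 3*4 = 12)
Z*(154 + E(0, 2)) = 12*(154 + (-2 - 1*0)) = 12*(154 + (-2 + 0)) = 12*(154 - 2) = 12*152 = 1824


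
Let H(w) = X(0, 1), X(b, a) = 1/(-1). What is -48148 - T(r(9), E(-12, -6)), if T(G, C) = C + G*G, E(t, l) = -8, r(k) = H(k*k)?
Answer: -48141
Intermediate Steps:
X(b, a) = -1
H(w) = -1
r(k) = -1
T(G, C) = C + G²
-48148 - T(r(9), E(-12, -6)) = -48148 - (-8 + (-1)²) = -48148 - (-8 + 1) = -48148 - 1*(-7) = -48148 + 7 = -48141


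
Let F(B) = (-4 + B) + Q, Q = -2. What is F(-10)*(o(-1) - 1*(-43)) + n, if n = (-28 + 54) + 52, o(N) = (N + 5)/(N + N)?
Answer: -578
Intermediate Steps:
o(N) = (5 + N)/(2*N) (o(N) = (5 + N)/((2*N)) = (5 + N)*(1/(2*N)) = (5 + N)/(2*N))
F(B) = -6 + B (F(B) = (-4 + B) - 2 = -6 + B)
n = 78 (n = 26 + 52 = 78)
F(-10)*(o(-1) - 1*(-43)) + n = (-6 - 10)*((1/2)*(5 - 1)/(-1) - 1*(-43)) + 78 = -16*((1/2)*(-1)*4 + 43) + 78 = -16*(-2 + 43) + 78 = -16*41 + 78 = -656 + 78 = -578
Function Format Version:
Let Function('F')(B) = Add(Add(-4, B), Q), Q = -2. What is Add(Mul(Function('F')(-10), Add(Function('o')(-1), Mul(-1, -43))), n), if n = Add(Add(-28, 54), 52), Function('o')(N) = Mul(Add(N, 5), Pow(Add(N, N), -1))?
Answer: -578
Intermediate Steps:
Function('o')(N) = Mul(Rational(1, 2), Pow(N, -1), Add(5, N)) (Function('o')(N) = Mul(Add(5, N), Pow(Mul(2, N), -1)) = Mul(Add(5, N), Mul(Rational(1, 2), Pow(N, -1))) = Mul(Rational(1, 2), Pow(N, -1), Add(5, N)))
Function('F')(B) = Add(-6, B) (Function('F')(B) = Add(Add(-4, B), -2) = Add(-6, B))
n = 78 (n = Add(26, 52) = 78)
Add(Mul(Function('F')(-10), Add(Function('o')(-1), Mul(-1, -43))), n) = Add(Mul(Add(-6, -10), Add(Mul(Rational(1, 2), Pow(-1, -1), Add(5, -1)), Mul(-1, -43))), 78) = Add(Mul(-16, Add(Mul(Rational(1, 2), -1, 4), 43)), 78) = Add(Mul(-16, Add(-2, 43)), 78) = Add(Mul(-16, 41), 78) = Add(-656, 78) = -578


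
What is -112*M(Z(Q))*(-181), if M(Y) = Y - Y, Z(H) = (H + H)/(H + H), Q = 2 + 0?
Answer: 0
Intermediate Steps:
Q = 2
Z(H) = 1 (Z(H) = (2*H)/((2*H)) = (2*H)*(1/(2*H)) = 1)
M(Y) = 0
-112*M(Z(Q))*(-181) = -112*0*(-181) = 0*(-181) = 0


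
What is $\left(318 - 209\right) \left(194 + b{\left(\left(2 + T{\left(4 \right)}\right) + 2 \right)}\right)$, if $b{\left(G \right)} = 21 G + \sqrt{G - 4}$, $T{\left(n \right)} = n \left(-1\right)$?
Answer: $21146 + 218 i \approx 21146.0 + 218.0 i$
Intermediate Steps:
$T{\left(n \right)} = - n$
$b{\left(G \right)} = \sqrt{-4 + G} + 21 G$ ($b{\left(G \right)} = 21 G + \sqrt{-4 + G} = \sqrt{-4 + G} + 21 G$)
$\left(318 - 209\right) \left(194 + b{\left(\left(2 + T{\left(4 \right)}\right) + 2 \right)}\right) = \left(318 - 209\right) \left(194 + \left(\sqrt{-4 + \left(\left(2 - 4\right) + 2\right)} + 21 \left(\left(2 - 4\right) + 2\right)\right)\right) = 109 \left(194 + \left(\sqrt{-4 + \left(\left(2 - 4\right) + 2\right)} + 21 \left(\left(2 - 4\right) + 2\right)\right)\right) = 109 \left(194 + \left(\sqrt{-4 + \left(-2 + 2\right)} + 21 \left(-2 + 2\right)\right)\right) = 109 \left(194 + \left(\sqrt{-4 + 0} + 21 \cdot 0\right)\right) = 109 \left(194 + \left(\sqrt{-4} + 0\right)\right) = 109 \left(194 + \left(2 i + 0\right)\right) = 109 \left(194 + 2 i\right) = 21146 + 218 i$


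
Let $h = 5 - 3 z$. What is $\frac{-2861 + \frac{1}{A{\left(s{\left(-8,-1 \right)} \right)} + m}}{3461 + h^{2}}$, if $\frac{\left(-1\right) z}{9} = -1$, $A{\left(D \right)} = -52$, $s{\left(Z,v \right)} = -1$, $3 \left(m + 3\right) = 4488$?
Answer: $- \frac{824540}{1136949} \approx -0.72522$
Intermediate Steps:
$m = 1493$ ($m = -3 + \frac{1}{3} \cdot 4488 = -3 + 1496 = 1493$)
$z = 9$ ($z = \left(-9\right) \left(-1\right) = 9$)
$h = -22$ ($h = 5 - 27 = -22$)
$\frac{-2861 + \frac{1}{A{\left(s{\left(-8,-1 \right)} \right)} + m}}{3461 + h^{2}} = \frac{-2861 + \frac{1}{-52 + 1493}}{3461 + \left(-22\right)^{2}} = \frac{-2861 + \frac{1}{1441}}{3461 + 484} = \frac{-2861 + \frac{1}{1441}}{3945} = \left(- \frac{4122700}{1441}\right) \frac{1}{3945} = - \frac{824540}{1136949}$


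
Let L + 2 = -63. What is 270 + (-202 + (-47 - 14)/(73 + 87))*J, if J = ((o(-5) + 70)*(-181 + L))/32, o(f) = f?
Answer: 51915459/512 ≈ 1.0140e+5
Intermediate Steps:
L = -65 (L = -2 - 63 = -65)
J = -7995/16 (J = ((-5 + 70)*(-181 - 65))/32 = (65*(-246))*(1/32) = -15990*1/32 = -7995/16 ≈ -499.69)
270 + (-202 + (-47 - 14)/(73 + 87))*J = 270 + (-202 + (-47 - 14)/(73 + 87))*(-7995/16) = 270 + (-202 - 61/160)*(-7995/16) = 270 - 32381/160*(-7995/16) = 270 + 51777219/512 = 51915459/512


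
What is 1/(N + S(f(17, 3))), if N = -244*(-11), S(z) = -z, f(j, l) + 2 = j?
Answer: 1/2669 ≈ 0.00037467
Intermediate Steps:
f(j, l) = -2 + j
N = 2684
1/(N + S(f(17, 3))) = 1/(2684 - (-2 + 17)) = 1/(2684 - 1*15) = 1/(2684 - 15) = 1/2669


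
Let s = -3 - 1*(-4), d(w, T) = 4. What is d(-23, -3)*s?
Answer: 4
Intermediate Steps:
s = 1 (s = -3 + 4 = 1)
d(-23, -3)*s = 4*1 = 4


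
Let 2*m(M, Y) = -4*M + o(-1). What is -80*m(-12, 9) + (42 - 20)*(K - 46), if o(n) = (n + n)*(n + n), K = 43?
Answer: -2146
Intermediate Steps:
o(n) = 4*n² (o(n) = (2*n)*(2*n) = 4*n²)
m(M, Y) = 2 - 2*M (m(M, Y) = (-4*M + 4*(-1)²)/2 = (-4*M + 4*1)/2 = (-4*M + 4)/2 = (4 - 4*M)/2 = 2 - 2*M)
-80*m(-12, 9) + (42 - 20)*(K - 46) = -80*(2 - 2*(-12)) + (42 - 20)*(43 - 46) = -80*(2 + 24) + 22*(-3) = -80*26 - 66 = -2080 - 66 = -2146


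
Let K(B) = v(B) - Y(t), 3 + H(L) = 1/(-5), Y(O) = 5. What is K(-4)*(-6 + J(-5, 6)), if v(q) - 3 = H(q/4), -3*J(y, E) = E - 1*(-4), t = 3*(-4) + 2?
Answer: 728/15 ≈ 48.533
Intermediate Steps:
t = -10 (t = -12 + 2 = -10)
J(y, E) = -4/3 - E/3 (J(y, E) = -(E - 1*(-4))/3 = -(E + 4)/3 = -(4 + E)/3 = -4/3 - E/3)
H(L) = -16/5 (H(L) = -3 + 1/(-5) = -3 + 1*(-1/5) = -3 - 1/5 = -16/5)
v(q) = -1/5 (v(q) = 3 - 16/5 = -1/5)
K(B) = -26/5 (K(B) = -1/5 - 1*5 = -1/5 - 5 = -26/5)
K(-4)*(-6 + J(-5, 6)) = -26*(-6 + (-4/3 - 1/3*6))/5 = -26*(-6 + (-4/3 - 2))/5 = -26*(-6 - 10/3)/5 = -26/5*(-28/3) = 728/15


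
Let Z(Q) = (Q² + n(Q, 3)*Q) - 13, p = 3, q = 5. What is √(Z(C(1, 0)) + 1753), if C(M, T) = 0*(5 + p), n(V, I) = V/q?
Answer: 2*√435 ≈ 41.713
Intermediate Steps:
n(V, I) = V/5
C(M, T) = 0 (C(M, T) = 0*(5 + 3) = 0*8 = 0)
Z(Q) = -13 + 6*Q²/5 (Z(Q) = (Q² + (Q/5)*Q) - 13 = (Q² + Q²/5) - 13 = 6*Q²/5 - 13 = -13 + 6*Q²/5)
√(Z(C(1, 0)) + 1753) = √((-13 + (6/5)*0²) + 1753) = √((-13 + (6/5)*0) + 1753) = √((-13 + 0) + 1753) = √(-13 + 1753) = √1740 = 2*√435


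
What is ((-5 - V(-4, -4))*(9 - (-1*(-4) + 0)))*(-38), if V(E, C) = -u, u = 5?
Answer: 0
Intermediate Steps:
V(E, C) = -5 (V(E, C) = -1*5 = -5)
((-5 - V(-4, -4))*(9 - (-1*(-4) + 0)))*(-38) = ((-5 - 1*(-5))*(9 - (-1*(-4) + 0)))*(-38) = ((-5 + 5)*(9 - (4 + 0)))*(-38) = (0*(9 - 1*4))*(-38) = (0*(9 - 4))*(-38) = (0*5)*(-38) = 0*(-38) = 0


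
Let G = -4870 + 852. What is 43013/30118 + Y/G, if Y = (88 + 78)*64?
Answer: -73573699/60507062 ≈ -1.2160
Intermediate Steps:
G = -4018
Y = 10624 (Y = 166*64 = 10624)
43013/30118 + Y/G = 43013/30118 + 10624/(-4018) = 43013*(1/30118) + 10624*(-1/4018) = 43013/30118 - 5312/2009 = -73573699/60507062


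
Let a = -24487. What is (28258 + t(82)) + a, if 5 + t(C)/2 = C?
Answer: 3925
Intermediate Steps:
t(C) = -10 + 2*C
(28258 + t(82)) + a = (28258 + (-10 + 2*82)) - 24487 = (28258 + (-10 + 164)) - 24487 = (28258 + 154) - 24487 = 28412 - 24487 = 3925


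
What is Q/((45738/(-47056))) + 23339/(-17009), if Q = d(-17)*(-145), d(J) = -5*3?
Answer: -290314033397/129659607 ≈ -2239.0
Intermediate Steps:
d(J) = -15
Q = 2175 (Q = -15*(-145) = 2175)
Q/((45738/(-47056))) + 23339/(-17009) = 2175/((45738/(-47056))) + 23339/(-17009) = 2175/((45738*(-1/47056))) + 23339*(-1/17009) = 2175/(-22869/23528) - 23339/17009 = 2175*(-23528/22869) - 23339/17009 = -17057800/7623 - 23339/17009 = -290314033397/129659607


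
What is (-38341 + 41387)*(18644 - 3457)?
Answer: 46259602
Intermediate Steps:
(-38341 + 41387)*(18644 - 3457) = 3046*15187 = 46259602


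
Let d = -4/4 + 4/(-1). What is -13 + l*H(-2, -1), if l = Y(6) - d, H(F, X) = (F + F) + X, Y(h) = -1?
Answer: -33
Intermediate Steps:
d = -5 (d = -4*1/4 + 4*(-1) = -1 - 4 = -5)
H(F, X) = X + 2*F (H(F, X) = 2*F + X = X + 2*F)
l = 4 (l = -1 - 1*(-5) = -1 + 5 = 4)
-13 + l*H(-2, -1) = -13 + 4*(-1 + 2*(-2)) = -13 + 4*(-1 - 4) = -13 + 4*(-5) = -13 - 20 = -33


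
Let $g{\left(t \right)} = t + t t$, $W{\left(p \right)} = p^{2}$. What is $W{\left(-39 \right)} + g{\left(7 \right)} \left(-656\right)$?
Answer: $-35215$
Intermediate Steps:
$g{\left(t \right)} = t + t^{2}$
$W{\left(-39 \right)} + g{\left(7 \right)} \left(-656\right) = \left(-39\right)^{2} + 7 \left(1 + 7\right) \left(-656\right) = 1521 + 7 \cdot 8 \left(-656\right) = 1521 + 56 \left(-656\right) = 1521 - 36736 = -35215$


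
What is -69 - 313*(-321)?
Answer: 100404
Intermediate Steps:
-69 - 313*(-321) = -69 + 100473 = 100404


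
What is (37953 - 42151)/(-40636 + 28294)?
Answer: 2099/6171 ≈ 0.34014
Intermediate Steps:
(37953 - 42151)/(-40636 + 28294) = -4198/(-12342) = -4198*(-1/12342) = 2099/6171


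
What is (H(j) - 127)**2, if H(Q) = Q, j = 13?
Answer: 12996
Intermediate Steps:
(H(j) - 127)**2 = (13 - 127)**2 = (-114)**2 = 12996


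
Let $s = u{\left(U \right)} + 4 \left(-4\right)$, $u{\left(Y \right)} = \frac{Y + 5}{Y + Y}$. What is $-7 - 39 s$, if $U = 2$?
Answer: $\frac{2195}{4} \approx 548.75$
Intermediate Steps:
$u{\left(Y \right)} = \frac{5 + Y}{2 Y}$
$s = - \frac{57}{4}$ ($s = \frac{5 + 2}{2 \cdot 2} + 4 \left(-4\right) = \frac{1}{2} \cdot \frac{1}{2} \cdot 7 - 16 = \frac{7}{4} - 16 = - \frac{57}{4} \approx -14.25$)
$-7 - 39 s = -7 - - \frac{2223}{4} = -7 + \frac{2223}{4} = \frac{2195}{4}$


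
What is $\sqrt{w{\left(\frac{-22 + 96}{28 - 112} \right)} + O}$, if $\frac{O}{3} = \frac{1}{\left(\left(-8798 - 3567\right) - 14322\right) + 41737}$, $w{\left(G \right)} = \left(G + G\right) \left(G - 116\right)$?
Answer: $\frac{2 \sqrt{1049499194}}{4515} \approx 14.35$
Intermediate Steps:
$w{\left(G \right)} = 2 G \left(-116 + G\right)$
$O = \frac{3}{15050}$ ($O = \frac{3}{\left(\left(-8798 - 3567\right) - 14322\right) + 41737} = \frac{3}{\left(-12365 - 14322\right) + 41737} = \frac{3}{-26687 + 41737} = \frac{3}{15050} \approx 0.00019934$)
$\sqrt{w{\left(\frac{-22 + 96}{28 - 112} \right)} + O} = \sqrt{2 \frac{-22 + 96}{28 - 112} \left(-116 + \frac{-22 + 96}{28 - 112}\right) + \frac{3}{15050}} = \sqrt{2 \frac{74}{-84} \left(-116 + \frac{74}{-84}\right) + \frac{3}{15050}} = \sqrt{2 \cdot 74 \left(- \frac{1}{84}\right) \left(-116 + 74 \left(- \frac{1}{84}\right)\right) + \frac{3}{15050}} = \sqrt{2 \left(- \frac{37}{42}\right) \left(-116 - \frac{37}{42}\right) + \frac{3}{15050}} = \sqrt{2 \left(- \frac{37}{42}\right) \left(- \frac{4909}{42}\right) + \frac{3}{15050}} = \sqrt{\frac{181633}{882} + \frac{3}{15050}} = \sqrt{\frac{97627832}{474075}} = \frac{2 \sqrt{1049499194}}{4515}$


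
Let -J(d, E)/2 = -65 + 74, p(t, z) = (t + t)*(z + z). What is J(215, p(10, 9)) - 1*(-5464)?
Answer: 5446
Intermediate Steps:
p(t, z) = 4*t*z (p(t, z) = (2*t)*(2*z) = 4*t*z)
J(d, E) = -18 (J(d, E) = -2*(-65 + 74) = -2*9 = -18)
J(215, p(10, 9)) - 1*(-5464) = -18 - 1*(-5464) = -18 + 5464 = 5446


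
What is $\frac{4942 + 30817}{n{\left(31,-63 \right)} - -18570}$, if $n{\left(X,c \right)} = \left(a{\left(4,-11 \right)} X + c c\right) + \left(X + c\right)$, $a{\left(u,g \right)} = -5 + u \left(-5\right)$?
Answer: $\frac{35759}{21732} \approx 1.6455$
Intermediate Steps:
$a{\left(u,g \right)} = -5 - 5 u$
$n{\left(X,c \right)} = c + c^{2} - 24 X$ ($n{\left(X,c \right)} = \left(\left(-5 - 20\right) X + c c\right) + \left(X + c\right) = \left(\left(-5 - 20\right) X + c^{2}\right) + \left(X + c\right) = \left(- 25 X + c^{2}\right) + \left(X + c\right) = \left(c^{2} - 25 X\right) + \left(X + c\right) = c + c^{2} - 24 X$)
$\frac{4942 + 30817}{n{\left(31,-63 \right)} - -18570} = \frac{4942 + 30817}{\left(-63 + \left(-63\right)^{2} - 744\right) - -18570} = \frac{35759}{\left(-63 + 3969 - 744\right) + \left(-3026 + 21596\right)} = \frac{35759}{3162 + 18570} = \frac{35759}{21732}$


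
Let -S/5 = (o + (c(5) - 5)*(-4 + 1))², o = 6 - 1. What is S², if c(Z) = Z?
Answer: 15625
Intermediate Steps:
o = 5
S = -125 (S = -5*(5 + (5 - 5)*(-4 + 1))² = -5*(5 + 0*(-3))² = -5*(5 + 0)² = -5*5² = -5*25 = -125)
S² = (-125)² = 15625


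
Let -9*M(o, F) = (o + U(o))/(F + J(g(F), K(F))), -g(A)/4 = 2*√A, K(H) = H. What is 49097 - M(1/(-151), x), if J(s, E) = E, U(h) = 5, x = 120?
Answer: 8006739137/163080 ≈ 49097.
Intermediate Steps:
g(A) = -8*√A
M(o, F) = -(5 + o)/(18*F) (M(o, F) = -(o + 5)/(9*(F + F)) = -(5 + o)/(9*(2*F)) = -(5 + o)*1/(2*F)/9 = -(5 + o)/(18*F))
49097 - M(1/(-151), x) = 49097 - (-5 - 1/(-151))/(18*120) = 49097 - (-5 - 1*(-1/151))/(18*120) = 49097 - (-5 + 1/151)/(18*120) = 49097 - (-754)/(18*120*151) = 49097 - 1*(-377/163080) = 49097 + 377/163080 = 8006739137/163080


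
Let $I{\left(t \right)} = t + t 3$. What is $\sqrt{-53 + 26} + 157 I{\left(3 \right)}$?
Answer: $1884 + 3 i \sqrt{3} \approx 1884.0 + 5.1962 i$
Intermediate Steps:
$I{\left(t \right)} = 4 t$ ($I{\left(t \right)} = t + 3 t = 4 t$)
$\sqrt{-53 + 26} + 157 I{\left(3 \right)} = \sqrt{-53 + 26} + 157 \cdot 4 \cdot 3 = \sqrt{-27} + 157 \cdot 12 = 3 i \sqrt{3} + 1884 = 1884 + 3 i \sqrt{3}$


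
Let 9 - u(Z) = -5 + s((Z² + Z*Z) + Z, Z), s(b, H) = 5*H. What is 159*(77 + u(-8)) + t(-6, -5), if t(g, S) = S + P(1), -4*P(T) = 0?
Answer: 20824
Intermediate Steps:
P(T) = 0 (P(T) = -¼*0 = 0)
t(g, S) = S (t(g, S) = S + 0 = S)
u(Z) = 14 - 5*Z (u(Z) = 9 - (-5 + 5*Z) = 9 + (5 - 5*Z) = 14 - 5*Z)
159*(77 + u(-8)) + t(-6, -5) = 159*(77 + (14 - 5*(-8))) - 5 = 159*(77 + (14 + 40)) - 5 = 159*(77 + 54) - 5 = 159*131 - 5 = 20829 - 5 = 20824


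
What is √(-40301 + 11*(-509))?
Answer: 30*I*√51 ≈ 214.24*I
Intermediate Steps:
√(-40301 + 11*(-509)) = √(-40301 - 5599) = √(-45900) = 30*I*√51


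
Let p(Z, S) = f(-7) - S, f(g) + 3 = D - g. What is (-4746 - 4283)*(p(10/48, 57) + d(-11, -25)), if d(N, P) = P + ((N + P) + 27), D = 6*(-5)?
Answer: 1056393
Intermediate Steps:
D = -30
d(N, P) = 27 + N + 2*P (d(N, P) = P + (27 + N + P) = 27 + N + 2*P)
f(g) = -33 - g (f(g) = -3 + (-30 - g) = -33 - g)
p(Z, S) = -26 - S (p(Z, S) = (-33 - 1*(-7)) - S = (-33 + 7) - S = -26 - S)
(-4746 - 4283)*(p(10/48, 57) + d(-11, -25)) = (-4746 - 4283)*((-26 - 1*57) + (27 - 11 + 2*(-25))) = -9029*((-26 - 57) + (27 - 11 - 50)) = -9029*(-83 - 34) = -9029*(-117) = 1056393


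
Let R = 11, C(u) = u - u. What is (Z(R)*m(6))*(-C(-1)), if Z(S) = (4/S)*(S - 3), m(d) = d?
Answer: 0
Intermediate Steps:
C(u) = 0
Z(S) = 4*(-3 + S)/S (Z(S) = (4/S)*(-3 + S) = 4*(-3 + S)/S)
(Z(R)*m(6))*(-C(-1)) = ((4 - 12/11)*6)*(-1*0) = ((4 - 12*1/11)*6)*0 = ((4 - 12/11)*6)*0 = ((32/11)*6)*0 = (192/11)*0 = 0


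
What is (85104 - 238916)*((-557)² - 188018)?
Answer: -18800594572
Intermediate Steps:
(85104 - 238916)*((-557)² - 188018) = -153812*(310249 - 188018) = -153812*122231 = -18800594572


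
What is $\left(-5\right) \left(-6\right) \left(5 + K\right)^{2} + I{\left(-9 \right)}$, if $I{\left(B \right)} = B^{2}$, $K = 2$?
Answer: $1551$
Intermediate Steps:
$\left(-5\right) \left(-6\right) \left(5 + K\right)^{2} + I{\left(-9 \right)} = \left(-5\right) \left(-6\right) \left(5 + 2\right)^{2} + \left(-9\right)^{2} = 30 \cdot 7^{2} + 81 = 30 \cdot 49 + 81 = 1470 + 81 = 1551$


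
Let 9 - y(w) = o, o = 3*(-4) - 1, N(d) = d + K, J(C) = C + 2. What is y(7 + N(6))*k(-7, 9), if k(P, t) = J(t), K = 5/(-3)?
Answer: 242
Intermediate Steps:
J(C) = 2 + C
K = -5/3 (K = 5*(-1/3) = -5/3 ≈ -1.6667)
N(d) = -5/3 + d (N(d) = d - 5/3 = -5/3 + d)
o = -13 (o = -12 - 1 = -13)
k(P, t) = 2 + t
y(w) = 22 (y(w) = 9 - 1*(-13) = 9 + 13 = 22)
y(7 + N(6))*k(-7, 9) = 22*(2 + 9) = 22*11 = 242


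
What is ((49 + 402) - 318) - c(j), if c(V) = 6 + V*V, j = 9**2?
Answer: -6434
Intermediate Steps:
j = 81
c(V) = 6 + V**2
((49 + 402) - 318) - c(j) = ((49 + 402) - 318) - (6 + 81**2) = (451 - 318) - (6 + 6561) = 133 - 1*6567 = 133 - 6567 = -6434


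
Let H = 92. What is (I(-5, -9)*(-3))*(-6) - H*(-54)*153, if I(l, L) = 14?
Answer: 760356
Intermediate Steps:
(I(-5, -9)*(-3))*(-6) - H*(-54)*153 = (14*(-3))*(-6) - 92*(-54)*153 = -42*(-6) - (-4968)*153 = 252 - 1*(-760104) = 252 + 760104 = 760356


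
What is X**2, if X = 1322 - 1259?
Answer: 3969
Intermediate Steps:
X = 63
X**2 = 63**2 = 3969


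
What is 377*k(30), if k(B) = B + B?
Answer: 22620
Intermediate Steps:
k(B) = 2*B
377*k(30) = 377*(2*30) = 377*60 = 22620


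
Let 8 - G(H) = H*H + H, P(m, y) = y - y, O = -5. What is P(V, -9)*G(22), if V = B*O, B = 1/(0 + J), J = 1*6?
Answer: 0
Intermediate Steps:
J = 6
B = ⅙ (B = 1/(0 + 6) = 1/6 = ⅙ ≈ 0.16667)
V = -⅚ (V = (⅙)*(-5) = -⅚ ≈ -0.83333)
P(m, y) = 0
G(H) = 8 - H - H² (G(H) = 8 - (H*H + H) = 8 - (H² + H) = 8 - (H + H²) = 8 + (-H - H²) = 8 - H - H²)
P(V, -9)*G(22) = 0*(8 - 1*22 - 1*22²) = 0*(8 - 22 - 1*484) = 0*(8 - 22 - 484) = 0*(-498) = 0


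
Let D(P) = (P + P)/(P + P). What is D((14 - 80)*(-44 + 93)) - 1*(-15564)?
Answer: 15565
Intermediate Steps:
D(P) = 1 (D(P) = (2*P)/((2*P)) = (2*P)*(1/(2*P)) = 1)
D((14 - 80)*(-44 + 93)) - 1*(-15564) = 1 - 1*(-15564) = 1 + 15564 = 15565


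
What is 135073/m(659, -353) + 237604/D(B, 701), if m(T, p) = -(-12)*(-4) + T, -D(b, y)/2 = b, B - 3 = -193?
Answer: 49125946/58045 ≈ 846.34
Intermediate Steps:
B = -190 (B = 3 - 193 = -190)
D(b, y) = -2*b
m(T, p) = -48 + T (m(T, p) = -12*4 + T = -48 + T)
135073/m(659, -353) + 237604/D(B, 701) = 135073/(-48 + 659) + 237604/((-2*(-190))) = 135073/611 + 237604/380 = 135073*(1/611) + 237604*(1/380) = 135073/611 + 59401/95 = 49125946/58045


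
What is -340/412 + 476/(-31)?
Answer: -51663/3193 ≈ -16.180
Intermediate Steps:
-340/412 + 476/(-31) = -340*1/412 + 476*(-1/31) = -85/103 - 476/31 = -51663/3193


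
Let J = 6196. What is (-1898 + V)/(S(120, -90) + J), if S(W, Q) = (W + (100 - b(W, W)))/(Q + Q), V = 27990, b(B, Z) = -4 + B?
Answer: 587070/139397 ≈ 4.2115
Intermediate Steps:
S(W, Q) = 52/Q (S(W, Q) = (W + (100 - (-4 + W)))/(Q + Q) = (W + (100 + (4 - W)))/((2*Q)) = (W + (104 - W))*(1/(2*Q)) = 104*(1/(2*Q)) = 52/Q)
(-1898 + V)/(S(120, -90) + J) = (-1898 + 27990)/(52/(-90) + 6196) = 26092/(52*(-1/90) + 6196) = 26092/(-26/45 + 6196) = 26092/(278794/45) = 26092*(45/278794) = 587070/139397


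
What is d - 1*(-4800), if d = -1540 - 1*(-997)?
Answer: 4257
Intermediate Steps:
d = -543 (d = -1540 + 997 = -543)
d - 1*(-4800) = -543 - 1*(-4800) = -543 + 4800 = 4257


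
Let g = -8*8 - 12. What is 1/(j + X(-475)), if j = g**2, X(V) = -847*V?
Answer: 1/408101 ≈ 2.4504e-6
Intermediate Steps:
g = -76 (g = -64 - 12 = -76)
j = 5776 (j = (-76)**2 = 5776)
1/(j + X(-475)) = 1/(5776 - 847*(-475)) = 1/(5776 + 402325) = 1/408101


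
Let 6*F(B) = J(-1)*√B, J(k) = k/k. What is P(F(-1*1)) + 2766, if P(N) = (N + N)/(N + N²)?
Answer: 102414/37 - 12*I/37 ≈ 2767.9 - 0.32432*I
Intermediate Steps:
J(k) = 1
F(B) = √B/6 (F(B) = (1*√B)/6 = √B/6)
P(N) = 2*N/(N + N²) (P(N) = (2*N)/(N + N²) = 2*N/(N + N²))
P(F(-1*1)) + 2766 = 2/(1 + √(-1*1)/6) + 2766 = 2/(1 + √(-1)/6) + 2766 = 2/(1 + I/6) + 2766 = 2*(36*(1 - I/6)/37) + 2766 = 72*(1 - I/6)/37 + 2766 = 2766 + 72*(1 - I/6)/37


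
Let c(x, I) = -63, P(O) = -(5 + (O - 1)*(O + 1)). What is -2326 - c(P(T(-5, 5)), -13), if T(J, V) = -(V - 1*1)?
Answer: -2263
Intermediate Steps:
T(J, V) = 1 - V (T(J, V) = -(V - 1) = -(-1 + V) = 1 - V)
P(O) = -5 - (1 + O)*(-1 + O) (P(O) = -(5 + (-1 + O)*(1 + O)) = -(5 + (1 + O)*(-1 + O)) = -5 - (1 + O)*(-1 + O))
-2326 - c(P(T(-5, 5)), -13) = -2326 - 1*(-63) = -2326 + 63 = -2263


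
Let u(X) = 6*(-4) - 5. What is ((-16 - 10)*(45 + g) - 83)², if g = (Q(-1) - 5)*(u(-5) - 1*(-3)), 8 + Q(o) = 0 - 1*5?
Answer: 180123241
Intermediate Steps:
u(X) = -29 (u(X) = -24 - 5 = -29)
Q(o) = -13 (Q(o) = -8 + (0 - 1*5) = -8 + (0 - 5) = -8 - 5 = -13)
g = 468 (g = (-13 - 5)*(-29 - 1*(-3)) = -18*(-29 + 3) = -18*(-26) = 468)
((-16 - 10)*(45 + g) - 83)² = ((-16 - 10)*(45 + 468) - 83)² = (-26*513 - 83)² = (-13338 - 83)² = (-13421)² = 180123241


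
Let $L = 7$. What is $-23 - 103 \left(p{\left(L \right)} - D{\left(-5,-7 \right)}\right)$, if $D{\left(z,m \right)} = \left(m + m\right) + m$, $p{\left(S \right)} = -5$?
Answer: $-1671$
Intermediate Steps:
$D{\left(z,m \right)} = 3 m$ ($D{\left(z,m \right)} = 2 m + m = 3 m$)
$-23 - 103 \left(p{\left(L \right)} - D{\left(-5,-7 \right)}\right) = -23 - 103 \left(-5 - 3 \left(-7\right)\right) = -23 - 103 \left(-5 - -21\right) = -23 - 103 \left(-5 + 21\right) = -23 - 1648 = -1671$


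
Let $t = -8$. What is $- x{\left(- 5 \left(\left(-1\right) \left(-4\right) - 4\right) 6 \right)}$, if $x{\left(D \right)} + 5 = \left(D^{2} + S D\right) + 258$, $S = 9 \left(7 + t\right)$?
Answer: $-253$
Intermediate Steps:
$S = -9$ ($S = 9 \left(7 - 8\right) = 9 \left(-1\right) = -9$)
$x{\left(D \right)} = 253 + D^{2} - 9 D$ ($x{\left(D \right)} = -5 + \left(\left(D^{2} - 9 D\right) + 258\right) = -5 + \left(258 + D^{2} - 9 D\right) = 253 + D^{2} - 9 D$)
$- x{\left(- 5 \left(\left(-1\right) \left(-4\right) - 4\right) 6 \right)} = - (253 + \left(- 5 \left(\left(-1\right) \left(-4\right) - 4\right) 6\right)^{2} - 9 - 5 \left(\left(-1\right) \left(-4\right) - 4\right) 6) = - (253 + \left(- 5 \left(4 - 4\right) 6\right)^{2} - 9 - 5 \left(4 - 4\right) 6) = - (253 + \left(\left(-5\right) 0 \cdot 6\right)^{2} - 9 \left(-5\right) 0 \cdot 6) = - (253 + \left(0 \cdot 6\right)^{2} - 9 \cdot 0 \cdot 6) = - (253 + 0^{2} - 0) = - (253 + 0 + 0) = \left(-1\right) 253 = -253$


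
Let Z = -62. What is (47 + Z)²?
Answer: 225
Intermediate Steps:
(47 + Z)² = (47 - 62)² = (-15)² = 225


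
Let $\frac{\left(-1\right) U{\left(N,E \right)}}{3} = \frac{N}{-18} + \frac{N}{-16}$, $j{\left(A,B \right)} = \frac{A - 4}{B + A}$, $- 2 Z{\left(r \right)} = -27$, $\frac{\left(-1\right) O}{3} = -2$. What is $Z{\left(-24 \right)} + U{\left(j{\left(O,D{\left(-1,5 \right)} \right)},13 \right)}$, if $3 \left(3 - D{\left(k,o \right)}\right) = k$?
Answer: $\frac{3041}{224} \approx 13.576$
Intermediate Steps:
$O = 6$ ($O = \left(-3\right) \left(-2\right) = 6$)
$D{\left(k,o \right)} = 3 - \frac{k}{3}$
$Z{\left(r \right)} = \frac{27}{2}$ ($Z{\left(r \right)} = \left(- \frac{1}{2}\right) \left(-27\right) = \frac{27}{2}$)
$j{\left(A,B \right)} = \frac{-4 + A}{A + B}$
$U{\left(N,E \right)} = \frac{17 N}{48}$ ($U{\left(N,E \right)} = - 3 \left(\frac{N}{-18} + \frac{N}{-16}\right) = - 3 \left(N \left(- \frac{1}{18}\right) + N \left(- \frac{1}{16}\right)\right) = - 3 \left(- \frac{N}{18} - \frac{N}{16}\right) = - 3 \left(- \frac{17 N}{144}\right) = \frac{17 N}{48}$)
$Z{\left(-24 \right)} + U{\left(j{\left(O,D{\left(-1,5 \right)} \right)},13 \right)} = \frac{27}{2} + \frac{17 \frac{-4 + 6}{6 + \left(3 - - \frac{1}{3}\right)}}{48} = \frac{27}{2} + \frac{17 \frac{1}{6 + \left(3 + \frac{1}{3}\right)} 2}{48} = \frac{27}{2} + \frac{17 \frac{1}{6 + \frac{10}{3}} \cdot 2}{48} = \frac{27}{2} + \frac{17 \frac{1}{\frac{28}{3}} \cdot 2}{48} = \frac{27}{2} + \frac{17 \cdot \frac{3}{28} \cdot 2}{48} = \frac{27}{2} + \frac{17}{48} \cdot \frac{3}{14} = \frac{27}{2} + \frac{17}{224} = \frac{3041}{224}$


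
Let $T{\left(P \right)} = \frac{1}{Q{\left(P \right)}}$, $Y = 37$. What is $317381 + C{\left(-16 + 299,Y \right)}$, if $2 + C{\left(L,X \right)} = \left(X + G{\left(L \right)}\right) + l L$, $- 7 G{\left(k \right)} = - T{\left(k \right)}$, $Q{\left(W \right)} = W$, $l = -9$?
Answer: $\frac{623755490}{1981} \approx 3.1487 \cdot 10^{5}$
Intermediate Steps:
$T{\left(P \right)} = \frac{1}{P}$
$G{\left(k \right)} = \frac{1}{7 k}$ ($G{\left(k \right)} = - \frac{\left(-1\right) \frac{1}{k}}{7} = \frac{1}{7 k}$)
$C{\left(L,X \right)} = -2 + X - 9 L + \frac{1}{7 L}$ ($C{\left(L,X \right)} = -2 - \left(- X + 9 L - \frac{1}{7 L}\right) = -2 + \left(X - 9 L + \frac{1}{7 L}\right) = -2 + X - 9 L + \frac{1}{7 L}$)
$317381 + C{\left(-16 + 299,Y \right)} = 317381 + \left(-2 + 37 - 9 \left(-16 + 299\right) + \frac{1}{7 \left(-16 + 299\right)}\right) = 317381 + \left(-2 + 37 - 2547 + \frac{1}{7 \cdot 283}\right) = 317381 + \left(-2 + 37 - 2547 + \frac{1}{7} \cdot \frac{1}{283}\right) = 317381 + \left(-2 + 37 - 2547 + \frac{1}{1981}\right) = 317381 - \frac{4976271}{1981} = \frac{623755490}{1981}$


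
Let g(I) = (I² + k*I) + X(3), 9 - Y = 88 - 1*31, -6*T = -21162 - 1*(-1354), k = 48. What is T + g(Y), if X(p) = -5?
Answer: 9889/3 ≈ 3296.3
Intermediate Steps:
T = 9904/3 (T = -(-21162 - 1*(-1354))/6 = -(-21162 + 1354)/6 = -⅙*(-19808) = 9904/3 ≈ 3301.3)
Y = -48 (Y = 9 - (88 - 1*31) = 9 - (88 - 31) = 9 - 1*57 = 9 - 57 = -48)
g(I) = -5 + I² + 48*I (g(I) = (I² + 48*I) - 5 = -5 + I² + 48*I)
T + g(Y) = 9904/3 + (-5 + (-48)² + 48*(-48)) = 9904/3 + (-5 + 2304 - 2304) = 9904/3 - 5 = 9889/3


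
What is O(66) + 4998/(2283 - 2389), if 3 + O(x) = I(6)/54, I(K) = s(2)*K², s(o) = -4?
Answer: -8398/159 ≈ -52.818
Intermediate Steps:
I(K) = -4*K²
O(x) = -17/3 (O(x) = -3 - 4*6²/54 = -3 - 4*36*(1/54) = -3 - 144*1/54 = -3 - 8/3 = -17/3)
O(66) + 4998/(2283 - 2389) = -17/3 + 4998/(2283 - 2389) = -17/3 + 4998/(-106) = -17/3 + 4998*(-1/106) = -17/3 - 2499/53 = -8398/159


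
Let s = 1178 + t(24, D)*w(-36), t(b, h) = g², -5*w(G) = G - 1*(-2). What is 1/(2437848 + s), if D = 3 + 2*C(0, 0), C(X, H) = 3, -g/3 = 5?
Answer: 1/2440556 ≈ 4.0974e-7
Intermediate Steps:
g = -15 (g = -3*5 = -15)
w(G) = -⅖ - G/5 (w(G) = -(G - 1*(-2))/5 = -(G + 2)/5 = -(2 + G)/5 = -⅖ - G/5)
D = 9 (D = 3 + 2*3 = 3 + 6 = 9)
t(b, h) = 225 (t(b, h) = (-15)² = 225)
s = 2708 (s = 1178 + 225*(-⅖ - ⅕*(-36)) = 1178 + 225*(-⅖ + 36/5) = 1178 + 225*(34/5) = 1178 + 1530 = 2708)
1/(2437848 + s) = 1/(2437848 + 2708) = 1/2440556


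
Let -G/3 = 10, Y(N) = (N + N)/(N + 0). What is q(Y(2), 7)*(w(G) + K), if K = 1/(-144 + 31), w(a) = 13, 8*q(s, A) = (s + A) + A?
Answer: 2936/113 ≈ 25.982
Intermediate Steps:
Y(N) = 2 (Y(N) = (2*N)/N = 2)
G = -30 (G = -3*10 = -30)
q(s, A) = A/4 + s/8 (q(s, A) = ((s + A) + A)/8 = ((A + s) + A)/8 = (s + 2*A)/8 = A/4 + s/8)
K = -1/113 (K = 1/(-113) = -1/113 ≈ -0.0088496)
q(Y(2), 7)*(w(G) + K) = ((1/4)*7 + (1/8)*2)*(13 - 1/113) = (7/4 + 1/4)*(1468/113) = 2*(1468/113) = 2936/113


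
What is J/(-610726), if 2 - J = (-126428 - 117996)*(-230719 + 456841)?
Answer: -27634821865/305363 ≈ -90498.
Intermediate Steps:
J = 55269643730 (J = 2 - (-126428 - 117996)*(-230719 + 456841) = 2 - (-244424)*226122 = 2 - 1*(-55269643728) = 2 + 55269643728 = 55269643730)
J/(-610726) = 55269643730/(-610726) = 55269643730*(-1/610726) = -27634821865/305363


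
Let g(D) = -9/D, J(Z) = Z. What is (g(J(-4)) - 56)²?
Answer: 46225/16 ≈ 2889.1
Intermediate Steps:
(g(J(-4)) - 56)² = (-9/(-4) - 56)² = (-9*(-¼) - 56)² = (9/4 - 56)² = (-215/4)² = 46225/16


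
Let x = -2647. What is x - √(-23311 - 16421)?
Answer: -2647 - 2*I*√9933 ≈ -2647.0 - 199.33*I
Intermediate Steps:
x - √(-23311 - 16421) = -2647 - √(-23311 - 16421) = -2647 - √(-39732) = -2647 - 2*I*√9933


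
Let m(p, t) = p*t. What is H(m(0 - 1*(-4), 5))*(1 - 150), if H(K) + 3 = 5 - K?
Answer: 2682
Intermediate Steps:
H(K) = 2 - K (H(K) = -3 + (5 - K) = 2 - K)
H(m(0 - 1*(-4), 5))*(1 - 150) = (2 - (0 - 1*(-4))*5)*(1 - 150) = (2 - (0 + 4)*5)*(-149) = (2 - 4*5)*(-149) = (2 - 1*20)*(-149) = (2 - 20)*(-149) = -18*(-149) = 2682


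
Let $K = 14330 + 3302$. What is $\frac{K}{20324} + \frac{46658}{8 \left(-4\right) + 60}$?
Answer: $\frac{118596361}{71134} \approx 1667.2$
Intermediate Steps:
$K = 17632$
$\frac{K}{20324} + \frac{46658}{8 \left(-4\right) + 60} = \frac{17632}{20324} + \frac{46658}{8 \left(-4\right) + 60} = 17632 \cdot \frac{1}{20324} + \frac{46658}{-32 + 60} = \frac{4408}{5081} + \frac{46658}{28} = \frac{4408}{5081} + 46658 \cdot \frac{1}{28} = \frac{4408}{5081} + \frac{23329}{14} = \frac{118596361}{71134}$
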